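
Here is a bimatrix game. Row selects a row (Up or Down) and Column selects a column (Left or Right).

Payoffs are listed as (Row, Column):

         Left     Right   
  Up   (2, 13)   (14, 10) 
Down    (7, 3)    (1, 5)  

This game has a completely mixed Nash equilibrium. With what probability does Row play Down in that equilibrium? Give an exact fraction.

Let p be the probability that Row plays Up. In a completely mixed equilibrium, Column must be indifferent between Left and Right.
Column's expected payoff from Left is 13p + 3(1−p); from Right it is 10p + 5(1−p).
Setting these equal: 10p + 3 = 5p + 5, so p = 2/5.
Therefore Row plays Down with probability 1 − 2/5 = 3/5.

3/5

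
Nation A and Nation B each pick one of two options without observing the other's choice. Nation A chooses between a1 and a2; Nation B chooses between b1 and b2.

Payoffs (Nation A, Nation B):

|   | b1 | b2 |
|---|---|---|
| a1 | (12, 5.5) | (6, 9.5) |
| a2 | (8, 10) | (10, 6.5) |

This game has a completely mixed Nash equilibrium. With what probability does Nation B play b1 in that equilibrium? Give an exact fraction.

1/2

Let q be the probability that Nation B plays b1. In a completely mixed equilibrium, Nation A must be indifferent between a1 and a2.
Nation A's expected payoff from a1 is 12q + 6(1−q); from a2 it is 8q + 10(1−q).
Setting these equal: 6q + 6 = −2q + 10, so q = 1/2.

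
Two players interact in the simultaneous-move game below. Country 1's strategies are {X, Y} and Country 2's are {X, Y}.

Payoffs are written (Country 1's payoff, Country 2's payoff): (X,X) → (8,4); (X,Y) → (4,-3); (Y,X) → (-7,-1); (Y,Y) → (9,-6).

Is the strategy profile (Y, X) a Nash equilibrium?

At (Y, X), Country 1 earns -7; switching to X would give 8, so Country 1 would deviate.
Country 2 earns -1; switching to Y would give -6, so Country 2 has no profitable deviation.
Since at least one player can profitably deviate, this is not a Nash equilibrium.

No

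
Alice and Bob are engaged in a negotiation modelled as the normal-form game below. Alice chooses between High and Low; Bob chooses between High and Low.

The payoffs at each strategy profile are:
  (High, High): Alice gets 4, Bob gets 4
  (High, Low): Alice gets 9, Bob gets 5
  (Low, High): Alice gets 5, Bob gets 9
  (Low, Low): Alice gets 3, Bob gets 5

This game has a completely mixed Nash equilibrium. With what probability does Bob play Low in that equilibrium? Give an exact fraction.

1/7

Let y be the probability that Bob plays High. In a completely mixed equilibrium, Alice must be indifferent between High and Low.
Alice's expected payoff from High is 4y + 9(1−y); from Low it is 5y + 3(1−y).
Setting these equal: −5y + 9 = 2y + 3, so y = 6/7.
Therefore Bob plays Low with probability 1 − 6/7 = 1/7.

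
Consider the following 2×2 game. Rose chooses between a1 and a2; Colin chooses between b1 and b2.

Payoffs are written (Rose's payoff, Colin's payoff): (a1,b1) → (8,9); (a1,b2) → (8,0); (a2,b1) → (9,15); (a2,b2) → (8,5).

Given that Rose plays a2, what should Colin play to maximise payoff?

b1

Against a2, Colin earns 15 from b1 and 5 from b2.
So b1 is the best response.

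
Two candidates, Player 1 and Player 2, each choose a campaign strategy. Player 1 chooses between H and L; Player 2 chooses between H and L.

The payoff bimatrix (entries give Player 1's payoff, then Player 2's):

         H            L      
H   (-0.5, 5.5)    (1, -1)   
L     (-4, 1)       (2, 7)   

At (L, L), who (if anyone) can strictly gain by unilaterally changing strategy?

Player 1 at (L, L) earns 2; deviating to H yields 1 — not better.
Player 2 earns 7; deviating to H yields 1 — not better.
Neither player can strictly improve; the profile is a Nash equilibrium.

Neither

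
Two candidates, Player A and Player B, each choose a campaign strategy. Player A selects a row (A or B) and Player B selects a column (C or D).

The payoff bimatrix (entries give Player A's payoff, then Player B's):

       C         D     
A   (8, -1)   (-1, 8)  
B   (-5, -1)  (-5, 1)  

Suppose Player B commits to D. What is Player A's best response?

Against D, Player A earns -1 from A and -5 from B.
So A is the best response.

A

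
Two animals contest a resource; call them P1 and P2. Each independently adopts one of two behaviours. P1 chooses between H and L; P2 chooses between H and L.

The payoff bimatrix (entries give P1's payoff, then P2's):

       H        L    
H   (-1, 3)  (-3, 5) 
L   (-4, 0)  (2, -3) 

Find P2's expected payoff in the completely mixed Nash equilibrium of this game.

9/5

First find x, the probability P1 plays H, from P2's indifference between H and L: 3x = 5x − 3(1−x), giving x = 3/5.
Since P2 is indifferent in equilibrium, P2's expected payoff equals the payoff from either column against (3/5, 2/5). Using H: 3(3/5) = 9/5.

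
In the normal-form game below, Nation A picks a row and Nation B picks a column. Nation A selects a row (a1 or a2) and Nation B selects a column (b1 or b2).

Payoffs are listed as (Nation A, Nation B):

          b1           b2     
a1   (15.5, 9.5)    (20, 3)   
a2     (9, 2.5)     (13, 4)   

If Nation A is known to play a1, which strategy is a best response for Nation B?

b1

Against a1, Nation B earns 9.5 from b1 and 3 from b2.
So b1 is the best response.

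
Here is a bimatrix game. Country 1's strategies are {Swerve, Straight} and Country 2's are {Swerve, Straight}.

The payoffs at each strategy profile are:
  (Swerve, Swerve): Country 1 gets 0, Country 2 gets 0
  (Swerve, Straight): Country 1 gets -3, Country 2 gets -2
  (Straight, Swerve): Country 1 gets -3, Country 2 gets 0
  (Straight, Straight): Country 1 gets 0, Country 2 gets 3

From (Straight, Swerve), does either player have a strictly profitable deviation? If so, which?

Both

Country 1 at (Straight, Swerve) earns -3; deviating to Swerve yields 0 — a strict improvement.
Country 2 earns 0; deviating to Straight yields 3 — a strict improvement.
Both Country 1 and Country 2 have strictly profitable deviations.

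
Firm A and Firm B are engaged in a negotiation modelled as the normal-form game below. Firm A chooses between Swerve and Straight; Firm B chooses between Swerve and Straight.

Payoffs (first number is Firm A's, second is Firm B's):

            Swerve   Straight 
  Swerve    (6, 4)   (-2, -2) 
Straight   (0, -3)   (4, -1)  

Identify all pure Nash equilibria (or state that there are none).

(Swerve, Swerve) and (Straight, Straight)

(Swerve, Swerve): Firm A gets 6 ≥ 0 from Straight, and Firm B gets 4 ≥ -2 from Straight — Nash equilibrium.
(Swerve, Straight): Firm A prefers Straight (4 > -2); Firm B prefers Swerve (4 > -2) — not an equilibrium.
(Straight, Swerve): Firm A prefers Swerve (6 > 0); Firm B prefers Straight (-1 > -3) — not an equilibrium.
(Straight, Straight): Firm A gets 4 ≥ -2 from Swerve, and Firm B gets -1 ≥ -3 from Swerve — Nash equilibrium.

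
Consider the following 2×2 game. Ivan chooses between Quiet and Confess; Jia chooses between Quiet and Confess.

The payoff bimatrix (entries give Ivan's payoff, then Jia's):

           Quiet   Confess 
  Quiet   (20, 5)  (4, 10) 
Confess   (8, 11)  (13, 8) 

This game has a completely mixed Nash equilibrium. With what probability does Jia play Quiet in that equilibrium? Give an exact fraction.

3/7

Let c be the probability that Jia plays Quiet. In a completely mixed equilibrium, Ivan must be indifferent between Quiet and Confess.
Ivan's expected payoff from Quiet is 20c + 4(1−c); from Confess it is 8c + 13(1−c).
Setting these equal: 16c + 4 = −5c + 13, so c = 3/7.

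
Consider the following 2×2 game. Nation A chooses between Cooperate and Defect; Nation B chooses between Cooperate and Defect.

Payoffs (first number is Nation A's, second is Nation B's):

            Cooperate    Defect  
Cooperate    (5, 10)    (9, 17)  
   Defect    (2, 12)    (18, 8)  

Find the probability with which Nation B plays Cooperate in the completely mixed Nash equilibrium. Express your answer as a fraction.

3/4

Let q be the probability that Nation B plays Cooperate. In a completely mixed equilibrium, Nation A must be indifferent between Cooperate and Defect.
Nation A's expected payoff from Cooperate is 5q + 9(1−q); from Defect it is 2q + 18(1−q).
Setting these equal: −4q + 9 = −16q + 18, so q = 3/4.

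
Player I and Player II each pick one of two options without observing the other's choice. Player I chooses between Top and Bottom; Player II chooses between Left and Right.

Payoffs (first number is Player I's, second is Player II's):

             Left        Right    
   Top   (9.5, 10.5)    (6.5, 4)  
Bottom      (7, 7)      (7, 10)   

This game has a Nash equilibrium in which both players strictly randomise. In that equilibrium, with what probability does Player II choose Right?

Let y be the probability that Player II plays Left. In a completely mixed equilibrium, Player I must be indifferent between Top and Bottom.
Player I's expected payoff from Top is 9.5y + 6.5(1−y); from Bottom it is 7y + 7(1−y).
Setting these equal: 3y + 6.5 = 7, so y = 1/6.
Therefore Player II plays Right with probability 1 − 1/6 = 5/6.

5/6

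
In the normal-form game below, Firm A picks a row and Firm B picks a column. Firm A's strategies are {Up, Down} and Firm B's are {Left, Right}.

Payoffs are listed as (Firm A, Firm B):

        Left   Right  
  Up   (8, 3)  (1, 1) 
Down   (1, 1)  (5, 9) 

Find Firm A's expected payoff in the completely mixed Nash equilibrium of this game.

First find q, the probability Firm B plays Left, from Firm A's indifference between Up and Down: 8q + (1−q) = q + 5(1−q), giving q = 4/11.
Since Firm A is indifferent in equilibrium, Firm A's expected payoff equals the payoff from either row against (4/11, 7/11). Using Up: 8(4/11) + (7/11) = 39/11.

39/11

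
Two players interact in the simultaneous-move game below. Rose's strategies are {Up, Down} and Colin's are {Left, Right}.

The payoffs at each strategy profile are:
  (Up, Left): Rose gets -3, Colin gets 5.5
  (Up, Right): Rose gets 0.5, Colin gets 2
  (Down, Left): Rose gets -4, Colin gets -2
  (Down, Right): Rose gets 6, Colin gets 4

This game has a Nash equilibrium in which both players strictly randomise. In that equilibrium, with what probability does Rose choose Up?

12/19

Let r be the probability that Rose plays Up. In a completely mixed equilibrium, Colin must be indifferent between Left and Right.
Colin's expected payoff from Left is 5.5r − 2(1−r); from Right it is 2r + 4(1−r).
Setting these equal: 7.5r − 2 = −2r + 4, so r = 12/19.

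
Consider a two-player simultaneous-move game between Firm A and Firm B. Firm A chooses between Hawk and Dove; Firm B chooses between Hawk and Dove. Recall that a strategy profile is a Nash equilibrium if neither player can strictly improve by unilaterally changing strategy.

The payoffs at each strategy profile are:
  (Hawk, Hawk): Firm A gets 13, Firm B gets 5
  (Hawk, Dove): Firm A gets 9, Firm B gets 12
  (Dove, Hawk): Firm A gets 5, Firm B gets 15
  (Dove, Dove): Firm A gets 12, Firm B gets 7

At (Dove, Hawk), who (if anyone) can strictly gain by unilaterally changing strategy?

Firm A

Firm A at (Dove, Hawk) earns 5; deviating to Hawk yields 13 — a strict improvement.
Firm B earns 15; deviating to Dove yields 7 — not better.
Only Firm A has a strictly profitable deviation.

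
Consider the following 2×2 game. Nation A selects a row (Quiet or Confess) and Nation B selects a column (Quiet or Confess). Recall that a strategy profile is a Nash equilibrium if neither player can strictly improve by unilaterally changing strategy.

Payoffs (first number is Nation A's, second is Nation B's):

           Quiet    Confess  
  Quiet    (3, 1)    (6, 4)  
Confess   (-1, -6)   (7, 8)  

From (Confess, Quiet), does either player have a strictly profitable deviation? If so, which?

Nation A at (Confess, Quiet) earns -1; deviating to Quiet yields 3 — a strict improvement.
Nation B earns -6; deviating to Confess yields 8 — a strict improvement.
Both Nation A and Nation B have strictly profitable deviations.

Both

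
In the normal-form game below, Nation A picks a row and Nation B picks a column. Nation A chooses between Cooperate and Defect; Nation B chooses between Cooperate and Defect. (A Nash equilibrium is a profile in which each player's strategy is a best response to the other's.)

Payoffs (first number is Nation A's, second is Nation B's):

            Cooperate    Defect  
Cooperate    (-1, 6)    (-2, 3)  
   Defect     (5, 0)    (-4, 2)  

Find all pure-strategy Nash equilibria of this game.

(Cooperate, Cooperate): Nation A prefers Defect (5 > -1) — not an equilibrium.
(Cooperate, Defect): Nation B prefers Cooperate (6 > 3) — not an equilibrium.
(Defect, Cooperate): Nation B prefers Defect (2 > 0) — not an equilibrium.
(Defect, Defect): Nation A prefers Cooperate (-2 > -4) — not an equilibrium.

none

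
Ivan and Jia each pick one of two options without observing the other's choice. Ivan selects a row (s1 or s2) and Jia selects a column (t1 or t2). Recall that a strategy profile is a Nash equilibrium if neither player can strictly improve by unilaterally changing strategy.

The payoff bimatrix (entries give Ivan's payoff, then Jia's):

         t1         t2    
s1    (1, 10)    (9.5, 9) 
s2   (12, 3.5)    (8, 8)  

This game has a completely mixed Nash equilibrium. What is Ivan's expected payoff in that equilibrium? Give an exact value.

First find q, the probability Jia plays t1, from Ivan's indifference between s1 and s2: q + 9.5(1−q) = 12q + 8(1−q), giving q = 3/25.
Since Ivan is indifferent in equilibrium, Ivan's expected payoff equals the payoff from either row against (3/25, 22/25). Using s1: (3/25) + 9.5(22/25) = 212/25.

212/25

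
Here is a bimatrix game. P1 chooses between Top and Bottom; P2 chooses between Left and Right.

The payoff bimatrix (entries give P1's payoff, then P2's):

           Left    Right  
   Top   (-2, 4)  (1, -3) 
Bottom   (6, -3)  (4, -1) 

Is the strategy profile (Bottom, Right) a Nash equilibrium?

Yes

At (Bottom, Right), P1 earns 4; switching to Top would give 1, so P1 has no profitable deviation.
P2 earns -1; switching to Left would give -3, so P2 has no profitable deviation.
Neither player can gain by a unilateral deviation, so this profile is a Nash equilibrium.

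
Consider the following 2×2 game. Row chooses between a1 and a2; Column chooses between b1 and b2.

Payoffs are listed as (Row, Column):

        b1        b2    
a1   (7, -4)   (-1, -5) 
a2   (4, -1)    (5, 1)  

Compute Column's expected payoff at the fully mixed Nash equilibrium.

-3

First find p, the probability Row plays a1, from Column's indifference between b1 and b2: −4p − (1−p) = −5p + (1−p), giving p = 2/3.
Since Column is indifferent in equilibrium, Column's expected payoff equals the payoff from either column against (2/3, 1/3). Using b1: −4(2/3) − (1/3) = -3.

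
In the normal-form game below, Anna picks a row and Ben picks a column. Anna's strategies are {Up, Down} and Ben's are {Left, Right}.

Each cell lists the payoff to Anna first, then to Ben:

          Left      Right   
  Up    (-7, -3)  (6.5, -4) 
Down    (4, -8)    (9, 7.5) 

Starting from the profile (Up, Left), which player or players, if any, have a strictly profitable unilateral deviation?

Anna

Anna at (Up, Left) earns -7; deviating to Down yields 4 — a strict improvement.
Ben earns -3; deviating to Right yields -4 — not better.
Only Anna has a strictly profitable deviation.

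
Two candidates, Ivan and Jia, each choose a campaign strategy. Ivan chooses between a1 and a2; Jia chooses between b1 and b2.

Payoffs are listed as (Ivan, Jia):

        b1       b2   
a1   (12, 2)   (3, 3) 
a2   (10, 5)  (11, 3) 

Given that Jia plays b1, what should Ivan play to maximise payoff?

Against b1, Ivan earns 12 from a1 and 10 from a2.
So a1 is the best response.

a1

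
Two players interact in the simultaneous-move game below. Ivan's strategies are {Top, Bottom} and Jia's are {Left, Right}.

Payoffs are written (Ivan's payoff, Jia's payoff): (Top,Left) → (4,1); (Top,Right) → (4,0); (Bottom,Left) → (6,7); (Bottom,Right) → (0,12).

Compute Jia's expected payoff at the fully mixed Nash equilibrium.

2

First find p, the probability Ivan plays Top, from Jia's indifference between Left and Right: p + 7(1−p) = 12(1−p), giving p = 5/6.
Since Jia is indifferent in equilibrium, Jia's expected payoff equals the payoff from either column against (5/6, 1/6). Using Left: (5/6) + 7(1/6) = 2.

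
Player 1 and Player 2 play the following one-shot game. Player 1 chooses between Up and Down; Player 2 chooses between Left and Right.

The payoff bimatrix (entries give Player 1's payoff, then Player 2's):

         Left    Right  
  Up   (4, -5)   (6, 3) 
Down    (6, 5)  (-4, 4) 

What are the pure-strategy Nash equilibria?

(Up, Right) and (Down, Left)

(Up, Left): Player 1 prefers Down (6 > 4); Player 2 prefers Right (3 > -5) — not an equilibrium.
(Up, Right): Player 1 gets 6 ≥ -4 from Down, and Player 2 gets 3 ≥ -5 from Left — Nash equilibrium.
(Down, Left): Player 1 gets 6 ≥ 4 from Up, and Player 2 gets 5 ≥ 4 from Right — Nash equilibrium.
(Down, Right): Player 1 prefers Up (6 > -4); Player 2 prefers Left (5 > 4) — not an equilibrium.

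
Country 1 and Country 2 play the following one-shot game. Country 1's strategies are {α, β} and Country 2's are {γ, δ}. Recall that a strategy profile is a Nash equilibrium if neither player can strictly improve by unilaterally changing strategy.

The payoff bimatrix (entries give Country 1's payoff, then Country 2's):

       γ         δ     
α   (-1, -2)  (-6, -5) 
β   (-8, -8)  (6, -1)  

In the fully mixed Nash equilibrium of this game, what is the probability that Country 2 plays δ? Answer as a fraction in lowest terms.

7/19

Let y be the probability that Country 2 plays γ. In a completely mixed equilibrium, Country 1 must be indifferent between α and β.
Country 1's expected payoff from α is −y − 6(1−y); from β it is −8y + 6(1−y).
Setting these equal: 5y − 6 = −14y + 6, so y = 12/19.
Therefore Country 2 plays δ with probability 1 − 12/19 = 7/19.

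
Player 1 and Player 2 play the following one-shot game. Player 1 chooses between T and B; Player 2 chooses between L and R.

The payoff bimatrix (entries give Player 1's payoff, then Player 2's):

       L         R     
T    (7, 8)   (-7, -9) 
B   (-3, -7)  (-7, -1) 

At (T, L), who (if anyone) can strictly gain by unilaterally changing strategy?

Player 1 at (T, L) earns 7; deviating to B yields -3 — not better.
Player 2 earns 8; deviating to R yields -9 — not better.
Neither player can strictly improve; the profile is a Nash equilibrium.

Neither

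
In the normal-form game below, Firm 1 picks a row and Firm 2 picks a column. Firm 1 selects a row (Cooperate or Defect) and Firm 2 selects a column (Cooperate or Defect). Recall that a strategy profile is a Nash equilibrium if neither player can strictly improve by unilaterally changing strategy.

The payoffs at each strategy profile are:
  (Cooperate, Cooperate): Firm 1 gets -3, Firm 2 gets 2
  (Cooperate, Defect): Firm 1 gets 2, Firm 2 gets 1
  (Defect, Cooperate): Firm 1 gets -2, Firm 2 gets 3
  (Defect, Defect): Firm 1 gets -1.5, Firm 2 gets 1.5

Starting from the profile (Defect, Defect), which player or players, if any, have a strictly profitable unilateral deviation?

Both

Firm 1 at (Defect, Defect) earns -1.5; deviating to Cooperate yields 2 — a strict improvement.
Firm 2 earns 1.5; deviating to Cooperate yields 3 — a strict improvement.
Both Firm 1 and Firm 2 have strictly profitable deviations.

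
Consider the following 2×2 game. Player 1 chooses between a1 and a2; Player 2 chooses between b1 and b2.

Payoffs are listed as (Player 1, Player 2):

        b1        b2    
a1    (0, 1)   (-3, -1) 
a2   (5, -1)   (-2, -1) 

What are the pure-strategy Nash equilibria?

(a2, b1) and (a2, b2)

(a1, b1): Player 1 prefers a2 (5 > 0) — not an equilibrium.
(a1, b2): Player 1 prefers a2 (-2 > -3); Player 2 prefers b1 (1 > -1) — not an equilibrium.
(a2, b1): Player 1 gets 5 ≥ 0 from a1, and Player 2 gets -1 ≥ -1 from b2 — Nash equilibrium.
(a2, b2): Player 1 gets -2 ≥ -3 from a1, and Player 2 gets -1 ≥ -1 from b1 — Nash equilibrium.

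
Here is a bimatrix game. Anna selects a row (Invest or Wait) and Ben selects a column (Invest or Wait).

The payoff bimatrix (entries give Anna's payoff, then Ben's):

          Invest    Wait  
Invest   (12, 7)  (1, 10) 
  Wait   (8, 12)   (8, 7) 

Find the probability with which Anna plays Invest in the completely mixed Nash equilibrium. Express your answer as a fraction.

5/8

Let r be the probability that Anna plays Invest. In a completely mixed equilibrium, Ben must be indifferent between Invest and Wait.
Ben's expected payoff from Invest is 7r + 12(1−r); from Wait it is 10r + 7(1−r).
Setting these equal: −5r + 12 = 3r + 7, so r = 5/8.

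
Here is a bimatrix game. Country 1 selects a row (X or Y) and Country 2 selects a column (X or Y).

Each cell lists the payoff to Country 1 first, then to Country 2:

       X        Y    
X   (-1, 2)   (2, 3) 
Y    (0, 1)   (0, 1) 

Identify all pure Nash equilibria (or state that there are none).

(X, Y) and (Y, X)

(X, X): Country 1 prefers Y (0 > -1); Country 2 prefers Y (3 > 2) — not an equilibrium.
(X, Y): Country 1 gets 2 ≥ 0 from Y, and Country 2 gets 3 ≥ 2 from X — Nash equilibrium.
(Y, X): Country 1 gets 0 ≥ -1 from X, and Country 2 gets 1 ≥ 1 from Y — Nash equilibrium.
(Y, Y): Country 1 prefers X (2 > 0) — not an equilibrium.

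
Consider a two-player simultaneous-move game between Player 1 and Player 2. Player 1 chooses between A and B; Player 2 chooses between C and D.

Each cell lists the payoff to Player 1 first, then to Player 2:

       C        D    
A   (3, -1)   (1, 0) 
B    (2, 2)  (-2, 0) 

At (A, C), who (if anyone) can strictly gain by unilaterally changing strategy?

Player 2

Player 1 at (A, C) earns 3; deviating to B yields 2 — not better.
Player 2 earns -1; deviating to D yields 0 — a strict improvement.
Only Player 2 has a strictly profitable deviation.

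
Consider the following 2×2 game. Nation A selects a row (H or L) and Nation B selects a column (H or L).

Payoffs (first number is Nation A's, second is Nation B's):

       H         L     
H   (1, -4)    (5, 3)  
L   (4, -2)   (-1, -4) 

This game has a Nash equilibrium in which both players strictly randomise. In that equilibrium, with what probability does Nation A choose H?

Let p be the probability that Nation A plays H. In a completely mixed equilibrium, Nation B must be indifferent between H and L.
Nation B's expected payoff from H is −4p − 2(1−p); from L it is 3p − 4(1−p).
Setting these equal: −2p − 2 = 7p − 4, so p = 2/9.

2/9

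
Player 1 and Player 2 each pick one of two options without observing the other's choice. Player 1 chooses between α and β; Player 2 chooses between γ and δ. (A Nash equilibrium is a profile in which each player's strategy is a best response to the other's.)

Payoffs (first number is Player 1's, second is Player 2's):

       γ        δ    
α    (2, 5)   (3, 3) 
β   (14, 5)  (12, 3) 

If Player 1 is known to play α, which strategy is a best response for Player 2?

Against α, Player 2 earns 5 from γ and 3 from δ.
So γ is the best response.

γ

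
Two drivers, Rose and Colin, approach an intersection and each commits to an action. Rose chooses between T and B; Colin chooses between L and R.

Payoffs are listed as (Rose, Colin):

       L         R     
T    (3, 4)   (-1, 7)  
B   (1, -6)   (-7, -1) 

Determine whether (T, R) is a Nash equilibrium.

Yes

At (T, R), Rose earns -1; switching to B would give -7, so Rose has no profitable deviation.
Colin earns 7; switching to L would give 4, so Colin has no profitable deviation.
Neither player can gain by a unilateral deviation, so this profile is a Nash equilibrium.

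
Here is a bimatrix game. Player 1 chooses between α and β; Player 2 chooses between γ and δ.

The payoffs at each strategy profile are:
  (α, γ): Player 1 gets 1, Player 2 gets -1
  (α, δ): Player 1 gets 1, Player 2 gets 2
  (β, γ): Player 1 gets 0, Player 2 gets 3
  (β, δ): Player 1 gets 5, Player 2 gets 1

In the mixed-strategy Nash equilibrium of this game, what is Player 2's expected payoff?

7/5

First find p, the probability Player 1 plays α, from Player 2's indifference between γ and δ: −p + 3(1−p) = 2p + (1−p), giving p = 2/5.
Since Player 2 is indifferent in equilibrium, Player 2's expected payoff equals the payoff from either column against (2/5, 3/5). Using γ: −(2/5) + 3(3/5) = 7/5.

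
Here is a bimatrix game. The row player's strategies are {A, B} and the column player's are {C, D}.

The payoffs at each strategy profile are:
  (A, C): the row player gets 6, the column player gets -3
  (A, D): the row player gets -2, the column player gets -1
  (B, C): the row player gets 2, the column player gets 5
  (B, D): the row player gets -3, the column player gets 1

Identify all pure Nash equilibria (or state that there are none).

(A, D)

(A, C): the column player prefers D (-1 > -3) — not an equilibrium.
(A, D): the row player gets -2 ≥ -3 from B, and the column player gets -1 ≥ -3 from C — Nash equilibrium.
(B, C): the row player prefers A (6 > 2) — not an equilibrium.
(B, D): the row player prefers A (-2 > -3); the column player prefers C (5 > 1) — not an equilibrium.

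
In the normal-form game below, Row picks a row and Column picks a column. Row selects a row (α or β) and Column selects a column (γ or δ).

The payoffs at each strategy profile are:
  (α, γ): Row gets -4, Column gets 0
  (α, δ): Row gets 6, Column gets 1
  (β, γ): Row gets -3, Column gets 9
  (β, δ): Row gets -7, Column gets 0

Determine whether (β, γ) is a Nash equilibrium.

At (β, γ), Row earns -3; switching to α would give -4, so Row has no profitable deviation.
Column earns 9; switching to δ would give 0, so Column has no profitable deviation.
Neither player can gain by a unilateral deviation, so this profile is a Nash equilibrium.

Yes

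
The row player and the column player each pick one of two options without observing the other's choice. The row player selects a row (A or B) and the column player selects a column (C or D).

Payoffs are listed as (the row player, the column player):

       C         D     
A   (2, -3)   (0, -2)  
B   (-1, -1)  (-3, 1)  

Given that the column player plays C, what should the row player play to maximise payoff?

A

Against C, the row player earns 2 from A and -1 from B.
So A is the best response.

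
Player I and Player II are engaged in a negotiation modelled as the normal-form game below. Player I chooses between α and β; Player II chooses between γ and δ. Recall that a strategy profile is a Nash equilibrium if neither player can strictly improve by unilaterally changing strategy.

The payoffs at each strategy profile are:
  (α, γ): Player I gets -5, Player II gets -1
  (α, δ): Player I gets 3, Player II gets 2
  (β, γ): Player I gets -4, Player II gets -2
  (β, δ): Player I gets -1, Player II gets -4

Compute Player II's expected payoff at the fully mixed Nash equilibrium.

-8/5

First find p, the probability Player I plays α, from Player II's indifference between γ and δ: −p − 2(1−p) = 2p − 4(1−p), giving p = 2/5.
Since Player II is indifferent in equilibrium, Player II's expected payoff equals the payoff from either column against (2/5, 3/5). Using γ: −(2/5) − 2(3/5) = -8/5.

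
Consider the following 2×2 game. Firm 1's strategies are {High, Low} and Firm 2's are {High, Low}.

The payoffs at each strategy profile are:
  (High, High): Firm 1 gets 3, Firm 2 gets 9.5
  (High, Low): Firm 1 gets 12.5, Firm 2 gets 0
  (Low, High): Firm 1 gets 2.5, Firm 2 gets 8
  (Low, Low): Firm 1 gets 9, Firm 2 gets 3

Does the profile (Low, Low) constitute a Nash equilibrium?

At (Low, Low), Firm 1 earns 9; switching to High would give 12.5, so Firm 1 would deviate.
Firm 2 earns 3; switching to High would give 8, so Firm 2 would deviate.
Since at least one player can profitably deviate, this is not a Nash equilibrium.

No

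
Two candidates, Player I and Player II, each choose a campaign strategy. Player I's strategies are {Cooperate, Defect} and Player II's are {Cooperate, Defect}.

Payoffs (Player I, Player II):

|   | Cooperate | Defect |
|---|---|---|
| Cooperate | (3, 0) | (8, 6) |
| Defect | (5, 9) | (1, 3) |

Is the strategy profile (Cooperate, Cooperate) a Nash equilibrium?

At (Cooperate, Cooperate), Player I earns 3; switching to Defect would give 5, so Player I would deviate.
Player II earns 0; switching to Defect would give 6, so Player II would deviate.
Since at least one player can profitably deviate, this is not a Nash equilibrium.

No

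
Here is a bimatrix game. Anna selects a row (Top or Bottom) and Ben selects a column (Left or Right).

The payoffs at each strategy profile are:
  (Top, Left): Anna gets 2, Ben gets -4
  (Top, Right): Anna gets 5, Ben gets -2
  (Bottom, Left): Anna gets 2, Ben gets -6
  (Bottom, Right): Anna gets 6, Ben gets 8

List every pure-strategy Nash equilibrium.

(Top, Left): Ben prefers Right (-2 > -4) — not an equilibrium.
(Top, Right): Anna prefers Bottom (6 > 5) — not an equilibrium.
(Bottom, Left): Ben prefers Right (8 > -6) — not an equilibrium.
(Bottom, Right): Anna gets 6 ≥ 5 from Top, and Ben gets 8 ≥ -6 from Left — Nash equilibrium.

(Bottom, Right)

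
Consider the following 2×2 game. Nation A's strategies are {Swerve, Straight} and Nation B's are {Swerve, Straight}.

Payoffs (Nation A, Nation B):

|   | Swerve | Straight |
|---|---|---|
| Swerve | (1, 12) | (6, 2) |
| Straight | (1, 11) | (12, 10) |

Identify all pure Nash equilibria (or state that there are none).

(Swerve, Swerve) and (Straight, Swerve)

(Swerve, Swerve): Nation A gets 1 ≥ 1 from Straight, and Nation B gets 12 ≥ 2 from Straight — Nash equilibrium.
(Swerve, Straight): Nation A prefers Straight (12 > 6); Nation B prefers Swerve (12 > 2) — not an equilibrium.
(Straight, Swerve): Nation A gets 1 ≥ 1 from Swerve, and Nation B gets 11 ≥ 10 from Straight — Nash equilibrium.
(Straight, Straight): Nation B prefers Swerve (11 > 10) — not an equilibrium.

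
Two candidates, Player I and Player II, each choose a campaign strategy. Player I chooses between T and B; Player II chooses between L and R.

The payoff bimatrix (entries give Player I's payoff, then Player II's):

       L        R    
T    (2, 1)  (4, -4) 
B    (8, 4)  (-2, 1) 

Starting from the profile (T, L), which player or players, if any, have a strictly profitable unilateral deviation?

Player I at (T, L) earns 2; deviating to B yields 8 — a strict improvement.
Player II earns 1; deviating to R yields -4 — not better.
Only Player I has a strictly profitable deviation.

Player I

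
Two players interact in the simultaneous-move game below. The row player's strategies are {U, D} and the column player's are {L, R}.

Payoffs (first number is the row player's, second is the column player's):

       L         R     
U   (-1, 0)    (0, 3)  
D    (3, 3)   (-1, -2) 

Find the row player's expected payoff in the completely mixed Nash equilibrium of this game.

-1/5

First find q, the probability the column player plays L, from the row player's indifference between U and D: −q = 3q − (1−q), giving q = 1/5.
Since the row player is indifferent in equilibrium, the row player's expected payoff equals the payoff from either row against (1/5, 4/5). Using U: −(1/5) = -1/5.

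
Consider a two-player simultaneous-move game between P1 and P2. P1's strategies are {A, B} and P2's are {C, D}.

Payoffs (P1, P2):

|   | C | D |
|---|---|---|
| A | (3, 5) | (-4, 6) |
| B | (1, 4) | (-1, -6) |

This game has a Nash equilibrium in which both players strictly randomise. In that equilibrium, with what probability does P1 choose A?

10/11

Let r be the probability that P1 plays A. In a completely mixed equilibrium, P2 must be indifferent between C and D.
P2's expected payoff from C is 5r + 4(1−r); from D it is 6r − 6(1−r).
Setting these equal: r + 4 = 12r − 6, so r = 10/11.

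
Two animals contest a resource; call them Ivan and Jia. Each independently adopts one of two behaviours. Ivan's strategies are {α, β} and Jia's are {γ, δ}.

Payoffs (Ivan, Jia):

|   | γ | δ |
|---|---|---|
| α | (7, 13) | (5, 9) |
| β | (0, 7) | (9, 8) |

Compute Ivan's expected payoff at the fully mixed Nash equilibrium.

63/11

First find y, the probability Jia plays γ, from Ivan's indifference between α and β: 7y + 5(1−y) = 9(1−y), giving y = 4/11.
Since Ivan is indifferent in equilibrium, Ivan's expected payoff equals the payoff from either row against (4/11, 7/11). Using α: 7(4/11) + 5(7/11) = 63/11.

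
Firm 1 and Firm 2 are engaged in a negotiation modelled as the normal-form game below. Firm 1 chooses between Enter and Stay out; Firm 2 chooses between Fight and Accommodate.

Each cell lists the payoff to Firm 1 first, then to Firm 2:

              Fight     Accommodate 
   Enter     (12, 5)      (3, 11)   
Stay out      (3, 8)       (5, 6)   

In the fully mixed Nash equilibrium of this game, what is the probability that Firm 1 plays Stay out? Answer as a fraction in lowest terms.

Let r be the probability that Firm 1 plays Enter. In a completely mixed equilibrium, Firm 2 must be indifferent between Fight and Accommodate.
Firm 2's expected payoff from Fight is 5r + 8(1−r); from Accommodate it is 11r + 6(1−r).
Setting these equal: −3r + 8 = 5r + 6, so r = 1/4.
Therefore Firm 1 plays Stay out with probability 1 − 1/4 = 3/4.

3/4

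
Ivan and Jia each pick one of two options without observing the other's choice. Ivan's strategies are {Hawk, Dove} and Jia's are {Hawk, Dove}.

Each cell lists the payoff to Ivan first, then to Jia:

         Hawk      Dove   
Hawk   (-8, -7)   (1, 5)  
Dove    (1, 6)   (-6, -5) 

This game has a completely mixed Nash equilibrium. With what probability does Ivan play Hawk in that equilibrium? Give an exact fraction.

11/23

Let r be the probability that Ivan plays Hawk. In a completely mixed equilibrium, Jia must be indifferent between Hawk and Dove.
Jia's expected payoff from Hawk is −7r + 6(1−r); from Dove it is 5r − 5(1−r).
Setting these equal: −13r + 6 = 10r − 5, so r = 11/23.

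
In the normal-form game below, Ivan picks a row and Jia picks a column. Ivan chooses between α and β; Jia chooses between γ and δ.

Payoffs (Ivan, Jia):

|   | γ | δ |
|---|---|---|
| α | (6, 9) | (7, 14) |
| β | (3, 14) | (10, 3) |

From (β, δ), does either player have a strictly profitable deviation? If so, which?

Ivan at (β, δ) earns 10; deviating to α yields 7 — not better.
Jia earns 3; deviating to γ yields 14 — a strict improvement.
Only Jia has a strictly profitable deviation.

Jia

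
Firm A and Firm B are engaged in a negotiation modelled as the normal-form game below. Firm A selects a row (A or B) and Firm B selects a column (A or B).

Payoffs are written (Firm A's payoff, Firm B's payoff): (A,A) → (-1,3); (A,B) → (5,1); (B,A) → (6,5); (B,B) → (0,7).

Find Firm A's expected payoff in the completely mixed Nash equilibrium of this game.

First find q, the probability Firm B plays A, from Firm A's indifference between A and B: −q + 5(1−q) = 6q, giving q = 5/12.
Since Firm A is indifferent in equilibrium, Firm A's expected payoff equals the payoff from either row against (5/12, 7/12). Using A: −(5/12) + 5(7/12) = 5/2.

5/2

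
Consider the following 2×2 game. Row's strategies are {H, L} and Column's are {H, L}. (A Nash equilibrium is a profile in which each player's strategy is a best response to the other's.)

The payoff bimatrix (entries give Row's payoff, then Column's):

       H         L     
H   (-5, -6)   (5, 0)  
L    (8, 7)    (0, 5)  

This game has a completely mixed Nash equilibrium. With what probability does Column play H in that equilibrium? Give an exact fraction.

Let c be the probability that Column plays H. In a completely mixed equilibrium, Row must be indifferent between H and L.
Row's expected payoff from H is −5c + 5(1−c); from L it is 8c.
Setting these equal: −10c + 5 = 8c, so c = 5/18.

5/18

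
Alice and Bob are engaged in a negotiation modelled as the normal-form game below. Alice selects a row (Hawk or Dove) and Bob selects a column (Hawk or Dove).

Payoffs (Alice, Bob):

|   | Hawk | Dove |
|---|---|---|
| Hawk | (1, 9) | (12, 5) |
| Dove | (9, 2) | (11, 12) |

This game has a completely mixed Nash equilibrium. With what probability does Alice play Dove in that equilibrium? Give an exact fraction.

Let x be the probability that Alice plays Hawk. In a completely mixed equilibrium, Bob must be indifferent between Hawk and Dove.
Bob's expected payoff from Hawk is 9x + 2(1−x); from Dove it is 5x + 12(1−x).
Setting these equal: 7x + 2 = −7x + 12, so x = 5/7.
Therefore Alice plays Dove with probability 1 − 5/7 = 2/7.

2/7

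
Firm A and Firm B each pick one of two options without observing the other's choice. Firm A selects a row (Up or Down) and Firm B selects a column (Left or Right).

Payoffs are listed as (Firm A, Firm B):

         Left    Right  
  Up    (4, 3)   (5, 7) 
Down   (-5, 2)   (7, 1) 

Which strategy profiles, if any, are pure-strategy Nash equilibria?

none

(Up, Left): Firm B prefers Right (7 > 3) — not an equilibrium.
(Up, Right): Firm A prefers Down (7 > 5) — not an equilibrium.
(Down, Left): Firm A prefers Up (4 > -5) — not an equilibrium.
(Down, Right): Firm B prefers Left (2 > 1) — not an equilibrium.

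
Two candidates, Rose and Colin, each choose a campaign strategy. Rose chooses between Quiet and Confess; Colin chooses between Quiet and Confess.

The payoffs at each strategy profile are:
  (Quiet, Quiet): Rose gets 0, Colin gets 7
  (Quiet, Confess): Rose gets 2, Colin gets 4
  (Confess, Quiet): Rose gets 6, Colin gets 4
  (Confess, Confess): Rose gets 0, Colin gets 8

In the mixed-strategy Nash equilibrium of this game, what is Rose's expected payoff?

3/2

First find q, the probability Colin plays Quiet, from Rose's indifference between Quiet and Confess: 2(1−q) = 6q, giving q = 1/4.
Since Rose is indifferent in equilibrium, Rose's expected payoff equals the payoff from either row against (1/4, 3/4). Using Quiet: 2(3/4) = 3/2.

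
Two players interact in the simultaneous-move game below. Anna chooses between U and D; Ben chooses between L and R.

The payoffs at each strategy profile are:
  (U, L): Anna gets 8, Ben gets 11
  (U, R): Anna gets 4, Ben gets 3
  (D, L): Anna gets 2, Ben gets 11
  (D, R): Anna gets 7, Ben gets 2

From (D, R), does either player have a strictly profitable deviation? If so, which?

Anna at (D, R) earns 7; deviating to U yields 4 — not better.
Ben earns 2; deviating to L yields 11 — a strict improvement.
Only Ben has a strictly profitable deviation.

Ben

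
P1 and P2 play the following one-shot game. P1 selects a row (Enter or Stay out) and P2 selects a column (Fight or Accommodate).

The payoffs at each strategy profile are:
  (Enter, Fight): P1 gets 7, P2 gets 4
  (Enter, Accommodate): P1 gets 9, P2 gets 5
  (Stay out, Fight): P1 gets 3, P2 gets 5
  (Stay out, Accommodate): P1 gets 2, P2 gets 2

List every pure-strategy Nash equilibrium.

(Enter, Accommodate)

(Enter, Fight): P2 prefers Accommodate (5 > 4) — not an equilibrium.
(Enter, Accommodate): P1 gets 9 ≥ 2 from Stay out, and P2 gets 5 ≥ 4 from Fight — Nash equilibrium.
(Stay out, Fight): P1 prefers Enter (7 > 3) — not an equilibrium.
(Stay out, Accommodate): P1 prefers Enter (9 > 2); P2 prefers Fight (5 > 2) — not an equilibrium.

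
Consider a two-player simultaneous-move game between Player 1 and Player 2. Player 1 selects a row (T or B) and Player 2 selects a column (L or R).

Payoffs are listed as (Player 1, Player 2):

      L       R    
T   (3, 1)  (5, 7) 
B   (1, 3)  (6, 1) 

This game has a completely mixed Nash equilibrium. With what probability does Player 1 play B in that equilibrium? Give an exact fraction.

Let r be the probability that Player 1 plays T. In a completely mixed equilibrium, Player 2 must be indifferent between L and R.
Player 2's expected payoff from L is r + 3(1−r); from R it is 7r + (1−r).
Setting these equal: −2r + 3 = 6r + 1, so r = 1/4.
Therefore Player 1 plays B with probability 1 − 1/4 = 3/4.

3/4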